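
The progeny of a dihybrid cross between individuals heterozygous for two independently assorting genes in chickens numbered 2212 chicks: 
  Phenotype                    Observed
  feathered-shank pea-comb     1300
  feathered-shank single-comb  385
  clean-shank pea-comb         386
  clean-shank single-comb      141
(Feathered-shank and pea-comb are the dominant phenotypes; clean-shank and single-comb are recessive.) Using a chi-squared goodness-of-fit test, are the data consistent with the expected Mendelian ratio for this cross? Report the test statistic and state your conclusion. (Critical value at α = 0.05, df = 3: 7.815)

A dihybrid F₂ with independent assortment and complete dominance at both loci gives a 9:3:3:1 phenotypic ratio.
Total ratio parts = 16. Expected numbers out of 2212:
  feathered-shank pea-comb: 2212 × 9/16 = 1244.25
  feathered-shank single-comb: 2212 × 3/16 = 414.75
  clean-shank pea-comb: 2212 × 3/16 = 414.75
  clean-shank single-comb: 2212 × 1/16 = 138.25
χ² = Σ (O − E)² / E
  feathered-shank pea-comb: (1300 − 1244.25)² / 1244.25 = 2.4979
  feathered-shank single-comb: (385 − 414.75)² / 414.75 = 2.1340
  clean-shank pea-comb: (386 − 414.75)² / 414.75 = 1.9929
  clean-shank single-comb: (141 − 138.25)² / 138.25 = 0.0547
χ² = 2.4979 + 2.1340 + 1.9929 + 0.0547 = 6.6795 ≈ 6.680
Degrees of freedom = 4 − 1 = 3; critical value at α = 0.05 is 7.815.
Since 6.680 < 7.815, we fail to reject the null hypothesis — the data are consistent with the 9:3:3:1 ratio.

6.680; consistent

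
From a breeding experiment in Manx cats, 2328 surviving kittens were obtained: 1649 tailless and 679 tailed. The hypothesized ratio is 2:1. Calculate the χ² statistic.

18.188

Total ratio parts = 3. Expected numbers out of 2328:
  tailless: 2328 × 2/3 = 1552
  tailed: 2328 × 1/3 = 776
χ² = Σ (O − E)² / E
  tailless: (1649 − 1552)² / 1552 = 6.0625
  tailed: (679 − 776)² / 776 = 12.1250
χ² = 6.0625 + 12.1250 = 18.1875 ≈ 18.188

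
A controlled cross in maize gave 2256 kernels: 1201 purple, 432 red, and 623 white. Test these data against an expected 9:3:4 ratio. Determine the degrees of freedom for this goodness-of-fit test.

A goodness-of-fit test with 3 phenotype classes has df = 3 − 1 = 2.

2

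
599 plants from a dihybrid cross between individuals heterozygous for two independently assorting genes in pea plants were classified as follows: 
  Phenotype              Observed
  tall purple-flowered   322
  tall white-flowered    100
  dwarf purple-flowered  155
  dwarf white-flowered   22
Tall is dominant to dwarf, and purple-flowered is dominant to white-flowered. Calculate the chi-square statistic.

A dihybrid F₂ with independent assortment and complete dominance at both loci gives a 9:3:3:1 phenotypic ratio.
The 9:3:3:1 ratio has 16 parts, so with N = 599 the expected counts are:
  tall purple-flowered: 599 × 9/16 = 336.9375
  tall white-flowered: 599 × 3/16 = 112.3125
  dwarf purple-flowered: 599 × 3/16 = 112.3125
  dwarf white-flowered: 599 × 1/16 = 37.4375
χ² = Σ (O − E)² / E
  tall purple-flowered: (322 − 336.9375)² / 336.9375 = 0.6622
  tall white-flowered: (100 − 112.3125)² / 112.3125 = 1.3498
  dwarf purple-flowered: (155 − 112.3125)² / 112.3125 = 16.2246
  dwarf white-flowered: (22 − 37.4375)² / 37.4375 = 6.3657
χ² = 0.6622 + 1.3498 + 16.2246 + 6.3657 = 24.6023 ≈ 24.602

24.602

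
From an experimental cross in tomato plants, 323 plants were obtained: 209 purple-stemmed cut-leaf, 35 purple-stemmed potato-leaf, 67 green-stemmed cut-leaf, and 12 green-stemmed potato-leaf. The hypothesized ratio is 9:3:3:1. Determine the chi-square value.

Under the 9:3:3:1 hypothesis (Σ ratio = 16, N = 323):
  purple-stemmed cut-leaf: 323 × 9/16 = 181.6875
  purple-stemmed potato-leaf: 323 × 3/16 = 60.5625
  green-stemmed cut-leaf: 323 × 3/16 = 60.5625
  green-stemmed potato-leaf: 323 × 1/16 = 20.1875
χ² = Σ (O − E)² / E
  purple-stemmed cut-leaf: (209 − 181.6875)² / 181.6875 = 4.1058
  purple-stemmed potato-leaf: (35 − 60.5625)² / 60.5625 = 10.7895
  green-stemmed cut-leaf: (67 − 60.5625)² / 60.5625 = 0.6843
  green-stemmed potato-leaf: (12 − 20.1875)² / 20.1875 = 3.3206
χ² = 4.1058 + 10.7895 + 0.6843 + 3.3206 = 18.9002 ≈ 18.900

18.900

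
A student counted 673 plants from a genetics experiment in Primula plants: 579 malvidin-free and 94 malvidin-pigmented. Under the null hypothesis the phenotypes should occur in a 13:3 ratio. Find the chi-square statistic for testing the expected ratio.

10.105

The 13:3 ratio has 16 parts, so with N = 673 the expected counts are:
  malvidin-free: 673 × 13/16 = 546.8125
  malvidin-pigmented: 673 × 3/16 = 126.1875
χ² = Σ (O − E)² / E
  malvidin-free: (579 − 546.8125)² / 546.8125 = 1.8947
  malvidin-pigmented: (94 − 126.1875)² / 126.1875 = 8.2103
χ² = 1.8947 + 8.2103 = 10.105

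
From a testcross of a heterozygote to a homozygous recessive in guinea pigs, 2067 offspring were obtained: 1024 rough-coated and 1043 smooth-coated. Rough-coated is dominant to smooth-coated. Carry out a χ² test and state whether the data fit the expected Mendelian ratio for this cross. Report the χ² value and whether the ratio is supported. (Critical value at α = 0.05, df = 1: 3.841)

A testcross of a heterozygote (Aa × aa) gives a 1:1 phenotypic ratio.
Under the 1:1 hypothesis (Σ ratio = 2, N = 2067):
  rough-coated: 2067 × 1/2 = 1033.5
  smooth-coated: 2067 × 1/2 = 1033.5
χ² = Σ (O − E)² / E
  rough-coated: (1024 − 1033.5)² / 1033.5 = 0.0873
  smooth-coated: (1043 − 1033.5)² / 1033.5 = 0.0873
χ² = 0.0873 + 0.0873 = 0.1746 ≈ 0.175
Degrees of freedom = 2 − 1 = 1; critical value at α = 0.05 is 3.841.
Since 0.175 < 3.841, we fail to reject the null hypothesis — the data are consistent with the 1:1 ratio.

0.175; consistent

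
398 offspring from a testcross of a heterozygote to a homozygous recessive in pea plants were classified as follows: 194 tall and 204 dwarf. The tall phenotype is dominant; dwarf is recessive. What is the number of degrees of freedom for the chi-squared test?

A testcross of a heterozygote (Aa × aa) gives a 1:1 phenotypic ratio.
A goodness-of-fit test with 2 phenotype classes has df = 2 − 1 = 1.

1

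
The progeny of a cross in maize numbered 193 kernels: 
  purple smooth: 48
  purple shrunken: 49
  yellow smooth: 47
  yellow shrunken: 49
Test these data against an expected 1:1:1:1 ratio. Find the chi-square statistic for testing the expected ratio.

Total ratio parts = 4. Expected numbers out of 193:
  purple smooth: 193 × 1/4 = 48.25
  purple shrunken: 193 × 1/4 = 48.25
  yellow smooth: 193 × 1/4 = 48.25
  yellow shrunken: 193 × 1/4 = 48.25
χ² = Σ (O − E)² / E
  purple smooth: (48 − 48.25)² / 48.25 = 0.0013
  purple shrunken: (49 − 48.25)² / 48.25 = 0.0117
  yellow smooth: (47 − 48.25)² / 48.25 = 0.0324
  yellow shrunken: (49 − 48.25)² / 48.25 = 0.0117
χ² = 0.0013 + 0.0117 + 0.0324 + 0.0117 = 0.0571 ≈ 0.057

0.057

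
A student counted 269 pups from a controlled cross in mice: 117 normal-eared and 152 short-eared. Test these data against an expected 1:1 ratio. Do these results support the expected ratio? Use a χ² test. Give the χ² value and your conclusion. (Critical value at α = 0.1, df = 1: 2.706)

4.554; not consistent

Expected counts for N = 269 under a 1:1 ratio (total parts = 2):
  normal-eared: 269 × 1/2 = 134.5
  short-eared: 269 × 1/2 = 134.5
χ² = Σ (O − E)² / E
  normal-eared: (117 − 134.5)² / 134.5 = 2.2770
  short-eared: (152 − 134.5)² / 134.5 = 2.2770
χ² = 2.2770 + 2.2770 = 4.554
Degrees of freedom = 2 − 1 = 1; critical value at α = 0.1 is 2.706.
Since 4.554 > 2.706, we reject the null hypothesis — the data do not fit the 1:1 ratio.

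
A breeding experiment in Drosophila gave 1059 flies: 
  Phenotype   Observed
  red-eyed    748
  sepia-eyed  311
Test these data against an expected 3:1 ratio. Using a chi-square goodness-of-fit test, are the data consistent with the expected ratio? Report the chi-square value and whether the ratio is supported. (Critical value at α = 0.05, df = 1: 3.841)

10.773; not consistent

Total ratio parts = 4. Expected numbers out of 1059:
  red-eyed: 1059 × 3/4 = 794.25
  sepia-eyed: 1059 × 1/4 = 264.75
χ² = Σ (O − E)² / E
  red-eyed: (748 − 794.25)² / 794.25 = 2.6932
  sepia-eyed: (311 − 264.75)² / 264.75 = 8.0796
χ² = 2.6932 + 8.0796 = 10.7728 ≈ 10.773
Degrees of freedom = 2 − 1 = 1; critical value at α = 0.05 is 3.841.
Since 10.773 > 3.841, we reject the null hypothesis — the data do not fit the 3:1 ratio.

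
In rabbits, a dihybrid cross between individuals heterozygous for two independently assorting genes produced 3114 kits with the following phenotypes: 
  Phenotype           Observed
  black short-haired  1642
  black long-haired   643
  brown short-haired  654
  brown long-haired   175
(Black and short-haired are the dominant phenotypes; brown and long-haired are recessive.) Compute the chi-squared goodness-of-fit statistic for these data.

A dihybrid F₂ with independent assortment and complete dominance at both loci gives a 9:3:3:1 phenotypic ratio.
Total ratio parts = 16. Expected numbers out of 3114:
  black short-haired: 3114 × 9/16 = 1751.625
  black long-haired: 3114 × 3/16 = 583.875
  brown short-haired: 3114 × 3/16 = 583.875
  brown long-haired: 3114 × 1/16 = 194.625
χ² = Σ (O − E)² / E
  black short-haired: (1642 − 1751.625)² / 1751.625 = 6.8609
  black long-haired: (643 − 583.875)² / 583.875 = 5.9872
  brown short-haired: (654 − 583.875)² / 583.875 = 8.4222
  brown long-haired: (175 − 194.625)² / 194.625 = 1.9789
χ² = 6.8609 + 5.9872 + 8.4222 + 1.9789 = 23.2492 ≈ 23.249

23.249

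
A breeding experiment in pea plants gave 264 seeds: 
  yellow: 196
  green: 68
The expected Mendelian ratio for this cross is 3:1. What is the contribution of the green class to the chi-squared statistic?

0.061

The 3:1 ratio has 4 parts, so with N = 264 the expected counts are:
  yellow: 264 × 3/4 = 198
  green: 264 × 1/4 = 66
Contribution of green: (68 − 66)² / 66 = 0.0606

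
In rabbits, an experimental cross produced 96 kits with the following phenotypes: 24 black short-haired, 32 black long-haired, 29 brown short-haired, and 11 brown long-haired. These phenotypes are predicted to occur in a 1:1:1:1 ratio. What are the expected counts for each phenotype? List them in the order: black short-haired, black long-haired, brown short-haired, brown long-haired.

Under the 1:1:1:1 hypothesis (Σ ratio = 4, N = 96):
  black short-haired: 96 × 1/4 = 24
  black long-haired: 96 × 1/4 = 24
  brown short-haired: 96 × 1/4 = 24
  brown long-haired: 96 × 1/4 = 24

24, 24, 24, 24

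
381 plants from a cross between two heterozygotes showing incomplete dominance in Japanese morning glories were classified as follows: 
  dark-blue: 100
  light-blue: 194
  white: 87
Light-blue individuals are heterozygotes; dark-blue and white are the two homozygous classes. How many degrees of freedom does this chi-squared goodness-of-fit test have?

2

With incomplete dominance, a heterozygote × heterozygote cross gives a 1:2:1 phenotypic ratio.
A goodness-of-fit test with 3 phenotype classes has df = 3 − 1 = 2.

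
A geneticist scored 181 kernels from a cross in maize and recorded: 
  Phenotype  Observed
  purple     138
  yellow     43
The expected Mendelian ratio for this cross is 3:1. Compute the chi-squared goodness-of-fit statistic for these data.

0.149

The 3:1 ratio has 4 parts, so with N = 181 the expected counts are:
  purple: 181 × 3/4 = 135.75
  yellow: 181 × 1/4 = 45.25
χ² = Σ (O − E)² / E
  purple: (138 − 135.75)² / 135.75 = 0.0373
  yellow: (43 − 45.25)² / 45.25 = 0.1119
χ² = 0.0373 + 0.1119 = 0.1492 ≈ 0.149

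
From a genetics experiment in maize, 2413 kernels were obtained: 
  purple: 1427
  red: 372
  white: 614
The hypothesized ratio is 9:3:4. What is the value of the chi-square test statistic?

18.070

Expected counts for N = 2413 under a 9:3:4 ratio (total parts = 16):
  purple: 2413 × 9/16 = 1357.3125
  red: 2413 × 3/16 = 452.4375
  white: 2413 × 4/16 = 603.25
χ² = Σ (O − E)² / E
  purple: (1427 − 1357.3125)² / 1357.3125 = 3.5779
  red: (372 − 452.4375)² / 452.4375 = 14.3007
  white: (614 − 603.25)² / 603.25 = 0.1916
χ² = 3.5779 + 14.3007 + 0.1916 = 18.0702 ≈ 18.070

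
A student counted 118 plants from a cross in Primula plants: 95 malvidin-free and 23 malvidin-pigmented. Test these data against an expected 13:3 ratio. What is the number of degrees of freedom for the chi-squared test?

A goodness-of-fit test with 2 phenotype classes has df = 2 − 1 = 1.

1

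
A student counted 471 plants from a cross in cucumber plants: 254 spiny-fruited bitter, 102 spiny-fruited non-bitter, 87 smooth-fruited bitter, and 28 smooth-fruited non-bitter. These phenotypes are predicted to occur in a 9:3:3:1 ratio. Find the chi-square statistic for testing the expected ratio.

2.663

Under the 9:3:3:1 hypothesis (Σ ratio = 16, N = 471):
  spiny-fruited bitter: 471 × 9/16 = 264.9375
  spiny-fruited non-bitter: 471 × 3/16 = 88.3125
  smooth-fruited bitter: 471 × 3/16 = 88.3125
  smooth-fruited non-bitter: 471 × 1/16 = 29.4375
χ² = Σ (O − E)² / E
  spiny-fruited bitter: (254 − 264.9375)² / 264.9375 = 0.4515
  spiny-fruited non-bitter: (102 − 88.3125)² / 88.3125 = 2.1214
  smooth-fruited bitter: (87 − 88.3125)² / 88.3125 = 0.0195
  smooth-fruited non-bitter: (28 − 29.4375)² / 29.4375 = 0.0702
χ² = 0.4515 + 2.1214 + 0.0195 + 0.0702 = 2.6626 ≈ 2.663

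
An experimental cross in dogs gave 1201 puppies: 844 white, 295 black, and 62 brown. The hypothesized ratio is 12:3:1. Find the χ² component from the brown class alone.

2.273

Expected counts for N = 1201 under a 12:3:1 ratio (total parts = 16):
  white: 1201 × 12/16 = 900.75
  black: 1201 × 3/16 = 225.1875
  brown: 1201 × 1/16 = 75.0625
Contribution of brown: (62 − 75.0625)² / 75.0625 = 2.2732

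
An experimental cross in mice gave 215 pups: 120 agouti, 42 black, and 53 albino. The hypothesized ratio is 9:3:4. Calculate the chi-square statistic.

0.088

Total ratio parts = 16. Expected numbers out of 215:
  agouti: 215 × 9/16 = 120.9375
  black: 215 × 3/16 = 40.3125
  albino: 215 × 4/16 = 53.75
χ² = Σ (O − E)² / E
  agouti: (120 − 120.9375)² / 120.9375 = 0.0073
  black: (42 − 40.3125)² / 40.3125 = 0.0706
  albino: (53 − 53.75)² / 53.75 = 0.0105
χ² = 0.0073 + 0.0706 + 0.0105 = 0.0884 ≈ 0.088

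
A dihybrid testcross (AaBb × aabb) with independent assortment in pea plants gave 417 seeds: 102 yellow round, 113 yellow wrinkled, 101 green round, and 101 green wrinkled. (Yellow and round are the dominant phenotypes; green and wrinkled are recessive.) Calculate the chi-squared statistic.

A dihybrid testcross with independent assortment gives a 1:1:1:1 ratio.
Total ratio parts = 4. Expected numbers out of 417:
  yellow round: 417 × 1/4 = 104.25
  yellow wrinkled: 417 × 1/4 = 104.25
  green round: 417 × 1/4 = 104.25
  green wrinkled: 417 × 1/4 = 104.25
χ² = Σ (O − E)² / E
  yellow round: (102 − 104.25)² / 104.25 = 0.0486
  yellow wrinkled: (113 − 104.25)² / 104.25 = 0.7344
  green round: (101 − 104.25)² / 104.25 = 0.1013
  green wrinkled: (101 − 104.25)² / 104.25 = 0.1013
χ² = 0.0486 + 0.7344 + 0.1013 + 0.1013 = 0.9856 ≈ 0.986

0.986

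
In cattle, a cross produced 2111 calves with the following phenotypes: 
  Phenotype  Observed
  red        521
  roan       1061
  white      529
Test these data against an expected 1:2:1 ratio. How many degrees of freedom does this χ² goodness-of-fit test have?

2

A goodness-of-fit test with 3 phenotype classes has df = 3 − 1 = 2.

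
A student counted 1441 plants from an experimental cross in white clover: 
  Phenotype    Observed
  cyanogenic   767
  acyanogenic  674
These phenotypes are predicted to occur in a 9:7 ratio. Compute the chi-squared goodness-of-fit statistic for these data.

The 9:7 ratio has 16 parts, so with N = 1441 the expected counts are:
  cyanogenic: 1441 × 9/16 = 810.5625
  acyanogenic: 1441 × 7/16 = 630.4375
χ² = Σ (O − E)² / E
  cyanogenic: (767 − 810.5625)² / 810.5625 = 2.3412
  acyanogenic: (674 − 630.4375)² / 630.4375 = 3.0101
χ² = 2.3412 + 3.0101 = 5.3513 ≈ 5.351

5.351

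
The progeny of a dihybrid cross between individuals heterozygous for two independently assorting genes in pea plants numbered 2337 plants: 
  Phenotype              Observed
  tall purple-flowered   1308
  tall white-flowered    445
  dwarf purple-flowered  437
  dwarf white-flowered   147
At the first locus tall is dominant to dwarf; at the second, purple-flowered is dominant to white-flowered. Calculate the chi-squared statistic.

A dihybrid F₂ with independent assortment and complete dominance at both loci gives a 9:3:3:1 phenotypic ratio.
The 9:3:3:1 ratio has 16 parts, so with N = 2337 the expected counts are:
  tall purple-flowered: 2337 × 9/16 = 1314.5625
  tall white-flowered: 2337 × 3/16 = 438.1875
  dwarf purple-flowered: 2337 × 3/16 = 438.1875
  dwarf white-flowered: 2337 × 1/16 = 146.0625
χ² = Σ (O − E)² / E
  tall purple-flowered: (1308 − 1314.5625)² / 1314.5625 = 0.0328
  tall white-flowered: (445 − 438.1875)² / 438.1875 = 0.1059
  dwarf purple-flowered: (437 − 438.1875)² / 438.1875 = 0.0032
  dwarf white-flowered: (147 − 146.0625)² / 146.0625 = 0.0060
χ² = 0.0328 + 0.1059 + 0.0032 + 0.0060 = 0.1479 ≈ 0.148

0.148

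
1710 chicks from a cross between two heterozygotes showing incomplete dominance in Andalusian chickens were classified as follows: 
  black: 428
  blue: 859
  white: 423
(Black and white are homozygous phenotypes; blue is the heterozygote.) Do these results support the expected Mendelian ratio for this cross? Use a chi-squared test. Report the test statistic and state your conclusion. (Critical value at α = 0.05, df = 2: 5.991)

With incomplete dominance, a heterozygote × heterozygote cross gives a 1:2:1 phenotypic ratio.
Expected counts for N = 1710 under a 1:2:1 ratio (total parts = 4):
  black: 1710 × 1/4 = 427.5
  blue: 1710 × 2/4 = 855
  white: 1710 × 1/4 = 427.5
χ² = Σ (O − E)² / E
  black: (428 − 427.5)² / 427.5 = 0.0006
  blue: (859 − 855)² / 855 = 0.0187
  white: (423 − 427.5)² / 427.5 = 0.0474
χ² = 0.0006 + 0.0187 + 0.0474 = 0.0667 ≈ 0.067
Degrees of freedom = 3 − 1 = 2; critical value at α = 0.05 is 5.991.
Since 0.067 < 5.991, we fail to reject the null hypothesis — the data are consistent with the 1:2:1 ratio.

0.067; consistent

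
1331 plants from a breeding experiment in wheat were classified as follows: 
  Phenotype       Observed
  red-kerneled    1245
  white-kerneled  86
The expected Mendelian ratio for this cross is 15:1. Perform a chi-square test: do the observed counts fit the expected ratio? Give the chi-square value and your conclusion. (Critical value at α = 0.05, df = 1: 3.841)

Total ratio parts = 16. Expected numbers out of 1331:
  red-kerneled: 1331 × 15/16 = 1247.8125
  white-kerneled: 1331 × 1/16 = 83.1875
χ² = Σ (O − E)² / E
  red-kerneled: (1245 − 1247.8125)² / 1247.8125 = 0.0063
  white-kerneled: (86 − 83.1875)² / 83.1875 = 0.0951
χ² = 0.0063 + 0.0951 = 0.1014 ≈ 0.101
Degrees of freedom = 2 − 1 = 1; critical value at α = 0.05 is 3.841.
Since 0.101 < 3.841, we fail to reject the null hypothesis — the data are consistent with the 15:1 ratio.

0.101; consistent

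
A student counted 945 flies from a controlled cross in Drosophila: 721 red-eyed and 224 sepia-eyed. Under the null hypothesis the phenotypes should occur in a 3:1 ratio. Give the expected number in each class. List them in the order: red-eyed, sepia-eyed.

Total ratio parts = 4. Expected numbers out of 945:
  red-eyed: 945 × 3/4 = 708.75
  sepia-eyed: 945 × 1/4 = 236.25

708.75, 236.25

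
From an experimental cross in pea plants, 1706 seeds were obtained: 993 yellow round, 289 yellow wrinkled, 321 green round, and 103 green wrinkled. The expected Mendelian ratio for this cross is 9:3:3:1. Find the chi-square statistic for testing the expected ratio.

4.268

Expected counts for N = 1706 under a 9:3:3:1 ratio (total parts = 16):
  yellow round: 1706 × 9/16 = 959.625
  yellow wrinkled: 1706 × 3/16 = 319.875
  green round: 1706 × 3/16 = 319.875
  green wrinkled: 1706 × 1/16 = 106.625
χ² = Σ (O − E)² / E
  yellow round: (993 − 959.625)² / 959.625 = 1.1608
  yellow wrinkled: (289 − 319.875)² / 319.875 = 2.9801
  green round: (321 − 319.875)² / 319.875 = 0.0040
  green wrinkled: (103 − 106.625)² / 106.625 = 0.1232
χ² = 1.1608 + 2.9801 + 0.0040 + 0.1232 = 4.2681 ≈ 4.268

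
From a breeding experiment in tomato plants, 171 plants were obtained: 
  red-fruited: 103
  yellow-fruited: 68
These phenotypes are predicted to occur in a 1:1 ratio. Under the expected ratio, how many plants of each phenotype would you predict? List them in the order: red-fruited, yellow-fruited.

The 1:1 ratio has 2 parts, so with N = 171 the expected counts are:
  red-fruited: 171 × 1/2 = 85.5
  yellow-fruited: 171 × 1/2 = 85.5

85.5, 85.5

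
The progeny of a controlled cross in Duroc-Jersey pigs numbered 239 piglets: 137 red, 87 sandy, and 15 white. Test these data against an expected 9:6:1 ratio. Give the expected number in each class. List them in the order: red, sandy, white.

134.4375, 89.625, 14.9375

Under the 9:6:1 hypothesis (Σ ratio = 16, N = 239):
  red: 239 × 9/16 = 134.4375
  sandy: 239 × 6/16 = 89.625
  white: 239 × 1/16 = 14.9375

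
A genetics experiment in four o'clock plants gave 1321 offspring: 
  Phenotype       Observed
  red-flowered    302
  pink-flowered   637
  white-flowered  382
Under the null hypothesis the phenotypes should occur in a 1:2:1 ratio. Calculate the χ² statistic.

11.362

The 1:2:1 ratio has 4 parts, so with N = 1321 the expected counts are:
  red-flowered: 1321 × 1/4 = 330.25
  pink-flowered: 1321 × 2/4 = 660.5
  white-flowered: 1321 × 1/4 = 330.25
χ² = Σ (O − E)² / E
  red-flowered: (302 − 330.25)² / 330.25 = 2.4165
  pink-flowered: (637 − 660.5)² / 660.5 = 0.8361
  white-flowered: (382 − 330.25)² / 330.25 = 8.1092
χ² = 2.4165 + 0.8361 + 8.1092 = 11.3618 ≈ 11.362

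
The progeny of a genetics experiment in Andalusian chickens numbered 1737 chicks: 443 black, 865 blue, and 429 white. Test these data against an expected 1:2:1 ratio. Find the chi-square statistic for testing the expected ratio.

0.254

Expected counts for N = 1737 under a 1:2:1 ratio (total parts = 4):
  black: 1737 × 1/4 = 434.25
  blue: 1737 × 2/4 = 868.5
  white: 1737 × 1/4 = 434.25
χ² = Σ (O − E)² / E
  black: (443 − 434.25)² / 434.25 = 0.1763
  blue: (865 − 868.5)² / 868.5 = 0.0141
  white: (429 − 434.25)² / 434.25 = 0.0635
χ² = 0.1763 + 0.0141 + 0.0635 = 0.2539 ≈ 0.254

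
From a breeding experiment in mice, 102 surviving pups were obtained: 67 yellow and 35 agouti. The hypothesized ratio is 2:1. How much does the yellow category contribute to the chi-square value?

Expected counts for N = 102 under a 2:1 ratio (total parts = 3):
  yellow: 102 × 2/3 = 68
  agouti: 102 × 1/3 = 34
Contribution of yellow: (67 − 68)² / 68 = 0.0147

0.015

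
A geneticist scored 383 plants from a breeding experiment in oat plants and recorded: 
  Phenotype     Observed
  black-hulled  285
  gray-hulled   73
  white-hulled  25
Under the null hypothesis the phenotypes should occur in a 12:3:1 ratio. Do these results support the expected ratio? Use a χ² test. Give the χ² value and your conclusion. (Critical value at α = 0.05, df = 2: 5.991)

Expected counts for N = 383 under a 12:3:1 ratio (total parts = 16):
  black-hulled: 383 × 12/16 = 287.25
  gray-hulled: 383 × 3/16 = 71.8125
  white-hulled: 383 × 1/16 = 23.9375
χ² = Σ (O − E)² / E
  black-hulled: (285 − 287.25)² / 287.25 = 0.0176
  gray-hulled: (73 − 71.8125)² / 71.8125 = 0.0196
  white-hulled: (25 − 23.9375)² / 23.9375 = 0.0472
χ² = 0.0176 + 0.0196 + 0.0472 = 0.0844 ≈ 0.084
Degrees of freedom = 3 − 1 = 2; critical value at α = 0.05 is 5.991.
Since 0.084 < 5.991, we fail to reject the null hypothesis — the data are consistent with the 12:3:1 ratio.

0.084; consistent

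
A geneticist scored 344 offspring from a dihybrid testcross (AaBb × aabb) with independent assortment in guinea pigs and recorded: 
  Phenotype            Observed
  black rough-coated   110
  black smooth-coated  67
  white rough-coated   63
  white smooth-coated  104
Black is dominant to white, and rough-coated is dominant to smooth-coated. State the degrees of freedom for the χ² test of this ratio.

A dihybrid testcross with independent assortment gives a 1:1:1:1 ratio.
A goodness-of-fit test with 4 phenotype classes has df = 4 − 1 = 3.

3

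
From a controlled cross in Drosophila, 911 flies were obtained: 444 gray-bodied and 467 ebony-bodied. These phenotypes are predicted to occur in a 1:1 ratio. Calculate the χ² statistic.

0.581

Expected counts for N = 911 under a 1:1 ratio (total parts = 2):
  gray-bodied: 911 × 1/2 = 455.5
  ebony-bodied: 911 × 1/2 = 455.5
χ² = Σ (O − E)² / E
  gray-bodied: (444 − 455.5)² / 455.5 = 0.2903
  ebony-bodied: (467 − 455.5)² / 455.5 = 0.2903
χ² = 0.2903 + 0.2903 = 0.5806 ≈ 0.581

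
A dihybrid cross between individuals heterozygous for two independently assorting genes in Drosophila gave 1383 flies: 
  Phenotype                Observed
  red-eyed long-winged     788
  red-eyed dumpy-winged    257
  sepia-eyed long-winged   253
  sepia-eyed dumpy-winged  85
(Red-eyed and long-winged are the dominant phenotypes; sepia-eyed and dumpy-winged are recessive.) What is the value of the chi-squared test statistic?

0.328

A dihybrid F₂ with independent assortment and complete dominance at both loci gives a 9:3:3:1 phenotypic ratio.
Under the 9:3:3:1 hypothesis (Σ ratio = 16, N = 1383):
  red-eyed long-winged: 1383 × 9/16 = 777.9375
  red-eyed dumpy-winged: 1383 × 3/16 = 259.3125
  sepia-eyed long-winged: 1383 × 3/16 = 259.3125
  sepia-eyed dumpy-winged: 1383 × 1/16 = 86.4375
χ² = Σ (O − E)² / E
  red-eyed long-winged: (788 − 777.9375)² / 777.9375 = 0.1302
  red-eyed dumpy-winged: (257 − 259.3125)² / 259.3125 = 0.0206
  sepia-eyed long-winged: (253 − 259.3125)² / 259.3125 = 0.1537
  sepia-eyed dumpy-winged: (85 − 86.4375)² / 86.4375 = 0.0239
χ² = 0.1302 + 0.0206 + 0.1537 + 0.0239 = 0.3284 ≈ 0.328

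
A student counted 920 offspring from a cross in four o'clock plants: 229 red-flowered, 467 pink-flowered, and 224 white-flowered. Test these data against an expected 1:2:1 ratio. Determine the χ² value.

The 1:2:1 ratio has 4 parts, so with N = 920 the expected counts are:
  red-flowered: 920 × 1/4 = 230
  pink-flowered: 920 × 2/4 = 460
  white-flowered: 920 × 1/4 = 230
χ² = Σ (O − E)² / E
  red-flowered: (229 − 230)² / 230 = 0.0043
  pink-flowered: (467 − 460)² / 460 = 0.1065
  white-flowered: (224 − 230)² / 230 = 0.1565
χ² = 0.0043 + 0.1065 + 0.1565 = 0.2673 ≈ 0.267

0.267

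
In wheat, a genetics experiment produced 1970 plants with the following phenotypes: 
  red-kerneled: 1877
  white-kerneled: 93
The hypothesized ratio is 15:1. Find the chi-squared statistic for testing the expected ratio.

7.862

Under the 15:1 hypothesis (Σ ratio = 16, N = 1970):
  red-kerneled: 1970 × 15/16 = 1846.875
  white-kerneled: 1970 × 1/16 = 123.125
χ² = Σ (O − E)² / E
  red-kerneled: (1877 − 1846.875)² / 1846.875 = 0.4914
  white-kerneled: (93 − 123.125)² / 123.125 = 7.3707
χ² = 0.4914 + 7.3707 = 7.8621 ≈ 7.862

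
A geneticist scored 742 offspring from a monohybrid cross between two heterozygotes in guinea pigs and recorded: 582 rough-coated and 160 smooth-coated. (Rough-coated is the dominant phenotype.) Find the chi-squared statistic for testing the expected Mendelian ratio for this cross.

4.674

For a monohybrid cross between heterozygotes with complete dominance, the expected phenotypic ratio is 3:1.
Expected counts for N = 742 under a 3:1 ratio (total parts = 4):
  rough-coated: 742 × 3/4 = 556.5
  smooth-coated: 742 × 1/4 = 185.5
χ² = Σ (O − E)² / E
  rough-coated: (582 − 556.5)² / 556.5 = 1.1685
  smooth-coated: (160 − 185.5)² / 185.5 = 3.5054
χ² = 1.1685 + 3.5054 = 4.6739 ≈ 4.674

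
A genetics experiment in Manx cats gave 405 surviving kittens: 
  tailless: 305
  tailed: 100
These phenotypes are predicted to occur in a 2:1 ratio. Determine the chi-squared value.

Total ratio parts = 3. Expected numbers out of 405:
  tailless: 405 × 2/3 = 270
  tailed: 405 × 1/3 = 135
χ² = Σ (O − E)² / E
  tailless: (305 − 270)² / 270 = 4.5370
  tailed: (100 − 135)² / 135 = 9.0741
χ² = 4.5370 + 9.0741 = 13.6111 ≈ 13.611

13.611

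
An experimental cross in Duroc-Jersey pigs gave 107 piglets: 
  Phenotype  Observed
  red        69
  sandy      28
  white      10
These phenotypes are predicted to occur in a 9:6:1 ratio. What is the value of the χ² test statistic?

6.595

The 9:6:1 ratio has 16 parts, so with N = 107 the expected counts are:
  red: 107 × 9/16 = 60.1875
  sandy: 107 × 6/16 = 40.125
  white: 107 × 1/16 = 6.6875
χ² = Σ (O − E)² / E
  red: (69 − 60.1875)² / 60.1875 = 1.2903
  sandy: (28 − 40.125)² / 40.125 = 3.6639
  white: (10 − 6.6875)² / 6.6875 = 1.6408
χ² = 1.2903 + 3.6639 + 1.6408 = 6.595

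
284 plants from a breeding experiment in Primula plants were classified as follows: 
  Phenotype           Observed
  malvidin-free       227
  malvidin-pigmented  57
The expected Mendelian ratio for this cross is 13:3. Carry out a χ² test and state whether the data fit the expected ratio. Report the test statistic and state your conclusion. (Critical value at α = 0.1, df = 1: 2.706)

0.325; consistent

The 13:3 ratio has 16 parts, so with N = 284 the expected counts are:
  malvidin-free: 284 × 13/16 = 230.75
  malvidin-pigmented: 284 × 3/16 = 53.25
χ² = Σ (O − E)² / E
  malvidin-free: (227 − 230.75)² / 230.75 = 0.0609
  malvidin-pigmented: (57 − 53.25)² / 53.25 = 0.2641
χ² = 0.0609 + 0.2641 = 0.325
Degrees of freedom = 2 − 1 = 1; critical value at α = 0.1 is 2.706.
Since 0.325 < 2.706, we fail to reject the null hypothesis — the data are consistent with the 13:3 ratio.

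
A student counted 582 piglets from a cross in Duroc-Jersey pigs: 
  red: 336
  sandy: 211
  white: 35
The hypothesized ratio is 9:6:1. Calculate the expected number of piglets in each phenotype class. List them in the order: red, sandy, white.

Expected counts for N = 582 under a 9:6:1 ratio (total parts = 16):
  red: 582 × 9/16 = 327.375
  sandy: 582 × 6/16 = 218.25
  white: 582 × 1/16 = 36.375

327.375, 218.25, 36.375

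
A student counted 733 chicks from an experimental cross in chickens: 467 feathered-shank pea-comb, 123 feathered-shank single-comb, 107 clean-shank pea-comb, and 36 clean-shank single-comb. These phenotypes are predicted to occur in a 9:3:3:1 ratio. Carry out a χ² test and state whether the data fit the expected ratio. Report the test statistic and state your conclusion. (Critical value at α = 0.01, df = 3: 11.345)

Total ratio parts = 16. Expected numbers out of 733:
  feathered-shank pea-comb: 733 × 9/16 = 412.3125
  feathered-shank single-comb: 733 × 3/16 = 137.4375
  clean-shank pea-comb: 733 × 3/16 = 137.4375
  clean-shank single-comb: 733 × 1/16 = 45.8125
χ² = Σ (O − E)² / E
  feathered-shank pea-comb: (467 − 412.3125)² / 412.3125 = 7.2535
  feathered-shank single-comb: (123 − 137.4375)² / 137.4375 = 1.5166
  clean-shank pea-comb: (107 − 137.4375)² / 137.4375 = 6.7408
  clean-shank single-comb: (36 − 45.8125)² / 45.8125 = 2.1017
χ² = 7.2535 + 1.5166 + 6.7408 + 2.1017 = 17.6126 ≈ 17.613
Degrees of freedom = 4 − 1 = 3; critical value at α = 0.01 is 11.345.
Since 17.613 > 11.345, we reject the null hypothesis — the data do not fit the 9:3:3:1 ratio.

17.613; not consistent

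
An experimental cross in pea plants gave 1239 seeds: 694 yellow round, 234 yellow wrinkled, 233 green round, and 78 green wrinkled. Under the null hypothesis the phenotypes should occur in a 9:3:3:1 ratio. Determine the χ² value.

0.031

The 9:3:3:1 ratio has 16 parts, so with N = 1239 the expected counts are:
  yellow round: 1239 × 9/16 = 696.9375
  yellow wrinkled: 1239 × 3/16 = 232.3125
  green round: 1239 × 3/16 = 232.3125
  green wrinkled: 1239 × 1/16 = 77.4375
χ² = Σ (O − E)² / E
  yellow round: (694 − 696.9375)² / 696.9375 = 0.0124
  yellow wrinkled: (234 − 232.3125)² / 232.3125 = 0.0123
  green round: (233 − 232.3125)² / 232.3125 = 0.0020
  green wrinkled: (78 − 77.4375)² / 77.4375 = 0.0041
χ² = 0.0124 + 0.0123 + 0.0020 + 0.0041 = 0.0308 ≈ 0.031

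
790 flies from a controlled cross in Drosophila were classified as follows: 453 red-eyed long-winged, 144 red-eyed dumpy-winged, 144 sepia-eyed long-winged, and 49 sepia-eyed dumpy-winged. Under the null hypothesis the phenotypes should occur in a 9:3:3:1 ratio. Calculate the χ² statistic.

Expected counts for N = 790 under a 9:3:3:1 ratio (total parts = 16):
  red-eyed long-winged: 790 × 9/16 = 444.375
  red-eyed dumpy-winged: 790 × 3/16 = 148.125
  sepia-eyed long-winged: 790 × 3/16 = 148.125
  sepia-eyed dumpy-winged: 790 × 1/16 = 49.375
χ² = Σ (O − E)² / E
  red-eyed long-winged: (453 − 444.375)² / 444.375 = 0.1674
  red-eyed dumpy-winged: (144 − 148.125)² / 148.125 = 0.1149
  sepia-eyed long-winged: (144 − 148.125)² / 148.125 = 0.1149
  sepia-eyed dumpy-winged: (49 − 49.375)² / 49.375 = 0.0028
χ² = 0.1674 + 0.1149 + 0.1149 + 0.0028 = 0.400

0.400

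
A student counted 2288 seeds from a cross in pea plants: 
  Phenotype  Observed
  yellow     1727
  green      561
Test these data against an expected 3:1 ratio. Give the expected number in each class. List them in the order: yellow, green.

The 3:1 ratio has 4 parts, so with N = 2288 the expected counts are:
  yellow: 2288 × 3/4 = 1716
  green: 2288 × 1/4 = 572

1716, 572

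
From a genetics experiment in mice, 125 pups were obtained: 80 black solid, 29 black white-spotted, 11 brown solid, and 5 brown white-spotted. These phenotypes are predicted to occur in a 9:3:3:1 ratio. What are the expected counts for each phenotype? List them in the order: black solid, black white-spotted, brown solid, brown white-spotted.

Total ratio parts = 16. Expected numbers out of 125:
  black solid: 125 × 9/16 = 70.3125
  black white-spotted: 125 × 3/16 = 23.4375
  brown solid: 125 × 3/16 = 23.4375
  brown white-spotted: 125 × 1/16 = 7.8125

70.3125, 23.4375, 23.4375, 7.8125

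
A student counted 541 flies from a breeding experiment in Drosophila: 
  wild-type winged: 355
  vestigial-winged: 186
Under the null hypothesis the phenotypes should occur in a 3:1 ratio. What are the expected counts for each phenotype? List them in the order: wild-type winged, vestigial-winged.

405.75, 135.25

The 3:1 ratio has 4 parts, so with N = 541 the expected counts are:
  wild-type winged: 541 × 3/4 = 405.75
  vestigial-winged: 541 × 1/4 = 135.25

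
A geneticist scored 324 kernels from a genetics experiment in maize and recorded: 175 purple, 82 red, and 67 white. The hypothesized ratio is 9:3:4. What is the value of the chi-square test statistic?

10.141

Expected counts for N = 324 under a 9:3:4 ratio (total parts = 16):
  purple: 324 × 9/16 = 182.25
  red: 324 × 3/16 = 60.75
  white: 324 × 4/16 = 81
χ² = Σ (O − E)² / E
  purple: (175 − 182.25)² / 182.25 = 0.2884
  red: (82 − 60.75)² / 60.75 = 7.4331
  white: (67 − 81)² / 81 = 2.4198
χ² = 0.2884 + 7.4331 + 2.4198 = 10.1413 ≈ 10.141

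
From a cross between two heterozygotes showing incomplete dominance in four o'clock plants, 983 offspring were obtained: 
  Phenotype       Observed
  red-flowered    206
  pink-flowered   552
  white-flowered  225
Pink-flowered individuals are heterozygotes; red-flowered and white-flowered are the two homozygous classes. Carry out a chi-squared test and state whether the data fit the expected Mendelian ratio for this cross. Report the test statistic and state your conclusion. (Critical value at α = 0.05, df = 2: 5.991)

15.629; not consistent

With incomplete dominance, a heterozygote × heterozygote cross gives a 1:2:1 phenotypic ratio.
Under the 1:2:1 hypothesis (Σ ratio = 4, N = 983):
  red-flowered: 983 × 1/4 = 245.75
  pink-flowered: 983 × 2/4 = 491.5
  white-flowered: 983 × 1/4 = 245.75
χ² = Σ (O − E)² / E
  red-flowered: (206 − 245.75)² / 245.75 = 6.4296
  pink-flowered: (552 − 491.5)² / 491.5 = 7.4471
  white-flowered: (225 − 245.75)² / 245.75 = 1.7520
χ² = 6.4296 + 7.4471 + 1.7520 = 15.6287 ≈ 15.629
Degrees of freedom = 3 − 1 = 2; critical value at α = 0.05 is 5.991.
Since 15.629 > 5.991, we reject the null hypothesis — the data do not fit the 1:2:1 ratio.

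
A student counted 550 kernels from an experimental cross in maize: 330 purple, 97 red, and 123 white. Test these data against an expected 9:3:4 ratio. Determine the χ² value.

The 9:3:4 ratio has 16 parts, so with N = 550 the expected counts are:
  purple: 550 × 9/16 = 309.375
  red: 550 × 3/16 = 103.125
  white: 550 × 4/16 = 137.5
χ² = Σ (O − E)² / E
  purple: (330 − 309.375)² / 309.375 = 1.3750
  red: (97 − 103.125)² / 103.125 = 0.3638
  white: (123 − 137.5)² / 137.5 = 1.5291
χ² = 1.3750 + 0.3638 + 1.5291 = 3.2679 ≈ 3.268

3.268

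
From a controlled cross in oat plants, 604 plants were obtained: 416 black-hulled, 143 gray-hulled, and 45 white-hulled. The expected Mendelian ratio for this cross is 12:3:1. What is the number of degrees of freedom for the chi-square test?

2

A goodness-of-fit test with 3 phenotype classes has df = 3 − 1 = 2.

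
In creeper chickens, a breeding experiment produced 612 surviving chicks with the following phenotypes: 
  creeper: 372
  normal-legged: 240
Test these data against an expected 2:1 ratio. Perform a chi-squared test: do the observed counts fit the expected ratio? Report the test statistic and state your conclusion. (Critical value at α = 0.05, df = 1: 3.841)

9.529; not consistent

Expected counts for N = 612 under a 2:1 ratio (total parts = 3):
  creeper: 612 × 2/3 = 408
  normal-legged: 612 × 1/3 = 204
χ² = Σ (O − E)² / E
  creeper: (372 − 408)² / 408 = 3.1765
  normal-legged: (240 − 204)² / 204 = 6.3529
χ² = 3.1765 + 6.3529 = 9.5294 ≈ 9.529
Degrees of freedom = 2 − 1 = 1; critical value at α = 0.05 is 3.841.
Since 9.529 > 3.841, we reject the null hypothesis — the data do not fit the 2:1 ratio.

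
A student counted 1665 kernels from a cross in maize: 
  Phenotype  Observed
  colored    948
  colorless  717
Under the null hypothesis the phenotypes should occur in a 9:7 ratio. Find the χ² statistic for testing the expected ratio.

0.319

The 9:7 ratio has 16 parts, so with N = 1665 the expected counts are:
  colored: 1665 × 9/16 = 936.5625
  colorless: 1665 × 7/16 = 728.4375
χ² = Σ (O − E)² / E
  colored: (948 − 936.5625)² / 936.5625 = 0.1397
  colorless: (717 − 728.4375)² / 728.4375 = 0.1796
χ² = 0.1397 + 0.1796 = 0.3193 ≈ 0.319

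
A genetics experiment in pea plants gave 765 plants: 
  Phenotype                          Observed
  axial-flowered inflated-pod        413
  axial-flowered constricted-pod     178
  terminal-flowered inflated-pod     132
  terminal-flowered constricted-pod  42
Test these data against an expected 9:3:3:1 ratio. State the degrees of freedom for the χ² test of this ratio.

A goodness-of-fit test with 4 phenotype classes has df = 4 − 1 = 3.

3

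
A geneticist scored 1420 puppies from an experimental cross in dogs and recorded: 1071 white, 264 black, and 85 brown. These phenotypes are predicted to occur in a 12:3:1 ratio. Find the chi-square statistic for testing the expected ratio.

0.211

Total ratio parts = 16. Expected numbers out of 1420:
  white: 1420 × 12/16 = 1065
  black: 1420 × 3/16 = 266.25
  brown: 1420 × 1/16 = 88.75
χ² = Σ (O − E)² / E
  white: (1071 − 1065)² / 1065 = 0.0338
  black: (264 − 266.25)² / 266.25 = 0.0190
  brown: (85 − 88.75)² / 88.75 = 0.1585
χ² = 0.0338 + 0.0190 + 0.1585 = 0.2113 ≈ 0.211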